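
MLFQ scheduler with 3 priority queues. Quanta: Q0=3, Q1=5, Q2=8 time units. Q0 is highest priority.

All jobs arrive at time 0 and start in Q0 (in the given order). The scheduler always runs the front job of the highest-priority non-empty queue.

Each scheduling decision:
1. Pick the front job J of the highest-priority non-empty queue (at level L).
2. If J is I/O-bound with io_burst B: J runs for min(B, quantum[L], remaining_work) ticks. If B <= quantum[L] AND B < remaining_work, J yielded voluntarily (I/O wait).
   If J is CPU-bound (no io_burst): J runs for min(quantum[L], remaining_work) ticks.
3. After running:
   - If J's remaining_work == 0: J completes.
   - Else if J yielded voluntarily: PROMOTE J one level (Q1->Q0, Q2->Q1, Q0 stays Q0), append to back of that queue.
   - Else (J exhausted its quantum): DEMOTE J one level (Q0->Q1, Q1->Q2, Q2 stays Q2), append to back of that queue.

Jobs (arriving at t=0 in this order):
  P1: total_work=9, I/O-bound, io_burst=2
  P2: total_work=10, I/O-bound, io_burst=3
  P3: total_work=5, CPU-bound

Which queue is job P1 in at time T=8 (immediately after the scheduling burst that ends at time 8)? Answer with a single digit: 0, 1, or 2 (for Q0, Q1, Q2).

t=0-2: P1@Q0 runs 2, rem=7, I/O yield, promote→Q0. Q0=[P2,P3,P1] Q1=[] Q2=[]
t=2-5: P2@Q0 runs 3, rem=7, I/O yield, promote→Q0. Q0=[P3,P1,P2] Q1=[] Q2=[]
t=5-8: P3@Q0 runs 3, rem=2, quantum used, demote→Q1. Q0=[P1,P2] Q1=[P3] Q2=[]
t=8-10: P1@Q0 runs 2, rem=5, I/O yield, promote→Q0. Q0=[P2,P1] Q1=[P3] Q2=[]
t=10-13: P2@Q0 runs 3, rem=4, I/O yield, promote→Q0. Q0=[P1,P2] Q1=[P3] Q2=[]
t=13-15: P1@Q0 runs 2, rem=3, I/O yield, promote→Q0. Q0=[P2,P1] Q1=[P3] Q2=[]
t=15-18: P2@Q0 runs 3, rem=1, I/O yield, promote→Q0. Q0=[P1,P2] Q1=[P3] Q2=[]
t=18-20: P1@Q0 runs 2, rem=1, I/O yield, promote→Q0. Q0=[P2,P1] Q1=[P3] Q2=[]
t=20-21: P2@Q0 runs 1, rem=0, completes. Q0=[P1] Q1=[P3] Q2=[]
t=21-22: P1@Q0 runs 1, rem=0, completes. Q0=[] Q1=[P3] Q2=[]
t=22-24: P3@Q1 runs 2, rem=0, completes. Q0=[] Q1=[] Q2=[]

Answer: 0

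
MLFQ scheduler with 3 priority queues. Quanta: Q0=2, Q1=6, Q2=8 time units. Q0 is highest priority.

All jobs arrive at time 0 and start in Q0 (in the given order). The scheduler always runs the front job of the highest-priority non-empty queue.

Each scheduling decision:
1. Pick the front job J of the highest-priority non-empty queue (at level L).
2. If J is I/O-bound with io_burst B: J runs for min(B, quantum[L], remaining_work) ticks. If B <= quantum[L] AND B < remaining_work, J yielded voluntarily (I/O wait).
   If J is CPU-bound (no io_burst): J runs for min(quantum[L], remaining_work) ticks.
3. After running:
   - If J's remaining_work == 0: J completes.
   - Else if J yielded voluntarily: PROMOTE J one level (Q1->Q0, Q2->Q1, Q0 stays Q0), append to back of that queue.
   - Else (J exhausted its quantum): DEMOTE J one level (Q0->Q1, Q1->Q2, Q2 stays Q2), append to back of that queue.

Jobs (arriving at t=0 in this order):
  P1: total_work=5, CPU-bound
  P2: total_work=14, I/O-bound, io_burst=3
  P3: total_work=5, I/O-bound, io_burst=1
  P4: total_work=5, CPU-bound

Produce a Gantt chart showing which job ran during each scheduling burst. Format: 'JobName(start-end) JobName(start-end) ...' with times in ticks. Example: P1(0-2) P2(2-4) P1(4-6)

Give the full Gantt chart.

Answer: P1(0-2) P2(2-4) P3(4-5) P4(5-7) P3(7-8) P3(8-9) P3(9-10) P3(10-11) P1(11-14) P2(14-17) P2(17-19) P4(19-22) P2(22-25) P2(25-27) P2(27-29)

Derivation:
t=0-2: P1@Q0 runs 2, rem=3, quantum used, demote→Q1. Q0=[P2,P3,P4] Q1=[P1] Q2=[]
t=2-4: P2@Q0 runs 2, rem=12, quantum used, demote→Q1. Q0=[P3,P4] Q1=[P1,P2] Q2=[]
t=4-5: P3@Q0 runs 1, rem=4, I/O yield, promote→Q0. Q0=[P4,P3] Q1=[P1,P2] Q2=[]
t=5-7: P4@Q0 runs 2, rem=3, quantum used, demote→Q1. Q0=[P3] Q1=[P1,P2,P4] Q2=[]
t=7-8: P3@Q0 runs 1, rem=3, I/O yield, promote→Q0. Q0=[P3] Q1=[P1,P2,P4] Q2=[]
t=8-9: P3@Q0 runs 1, rem=2, I/O yield, promote→Q0. Q0=[P3] Q1=[P1,P2,P4] Q2=[]
t=9-10: P3@Q0 runs 1, rem=1, I/O yield, promote→Q0. Q0=[P3] Q1=[P1,P2,P4] Q2=[]
t=10-11: P3@Q0 runs 1, rem=0, completes. Q0=[] Q1=[P1,P2,P4] Q2=[]
t=11-14: P1@Q1 runs 3, rem=0, completes. Q0=[] Q1=[P2,P4] Q2=[]
t=14-17: P2@Q1 runs 3, rem=9, I/O yield, promote→Q0. Q0=[P2] Q1=[P4] Q2=[]
t=17-19: P2@Q0 runs 2, rem=7, quantum used, demote→Q1. Q0=[] Q1=[P4,P2] Q2=[]
t=19-22: P4@Q1 runs 3, rem=0, completes. Q0=[] Q1=[P2] Q2=[]
t=22-25: P2@Q1 runs 3, rem=4, I/O yield, promote→Q0. Q0=[P2] Q1=[] Q2=[]
t=25-27: P2@Q0 runs 2, rem=2, quantum used, demote→Q1. Q0=[] Q1=[P2] Q2=[]
t=27-29: P2@Q1 runs 2, rem=0, completes. Q0=[] Q1=[] Q2=[]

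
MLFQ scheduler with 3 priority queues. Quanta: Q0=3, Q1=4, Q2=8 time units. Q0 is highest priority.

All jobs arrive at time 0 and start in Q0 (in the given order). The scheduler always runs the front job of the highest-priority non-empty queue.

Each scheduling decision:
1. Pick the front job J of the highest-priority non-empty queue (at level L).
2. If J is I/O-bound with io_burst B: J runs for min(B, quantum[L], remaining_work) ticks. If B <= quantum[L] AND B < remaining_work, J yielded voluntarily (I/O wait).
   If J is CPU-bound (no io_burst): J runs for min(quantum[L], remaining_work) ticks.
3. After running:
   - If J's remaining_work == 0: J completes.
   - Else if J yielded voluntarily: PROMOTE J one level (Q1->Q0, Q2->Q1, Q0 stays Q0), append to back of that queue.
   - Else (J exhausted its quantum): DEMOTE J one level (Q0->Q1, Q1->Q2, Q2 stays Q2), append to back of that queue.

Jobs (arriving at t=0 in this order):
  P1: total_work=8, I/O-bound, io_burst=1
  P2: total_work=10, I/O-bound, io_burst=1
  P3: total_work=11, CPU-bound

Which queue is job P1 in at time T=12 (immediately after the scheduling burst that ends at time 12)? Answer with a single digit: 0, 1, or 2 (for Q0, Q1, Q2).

Answer: 0

Derivation:
t=0-1: P1@Q0 runs 1, rem=7, I/O yield, promote→Q0. Q0=[P2,P3,P1] Q1=[] Q2=[]
t=1-2: P2@Q0 runs 1, rem=9, I/O yield, promote→Q0. Q0=[P3,P1,P2] Q1=[] Q2=[]
t=2-5: P3@Q0 runs 3, rem=8, quantum used, demote→Q1. Q0=[P1,P2] Q1=[P3] Q2=[]
t=5-6: P1@Q0 runs 1, rem=6, I/O yield, promote→Q0. Q0=[P2,P1] Q1=[P3] Q2=[]
t=6-7: P2@Q0 runs 1, rem=8, I/O yield, promote→Q0. Q0=[P1,P2] Q1=[P3] Q2=[]
t=7-8: P1@Q0 runs 1, rem=5, I/O yield, promote→Q0. Q0=[P2,P1] Q1=[P3] Q2=[]
t=8-9: P2@Q0 runs 1, rem=7, I/O yield, promote→Q0. Q0=[P1,P2] Q1=[P3] Q2=[]
t=9-10: P1@Q0 runs 1, rem=4, I/O yield, promote→Q0. Q0=[P2,P1] Q1=[P3] Q2=[]
t=10-11: P2@Q0 runs 1, rem=6, I/O yield, promote→Q0. Q0=[P1,P2] Q1=[P3] Q2=[]
t=11-12: P1@Q0 runs 1, rem=3, I/O yield, promote→Q0. Q0=[P2,P1] Q1=[P3] Q2=[]
t=12-13: P2@Q0 runs 1, rem=5, I/O yield, promote→Q0. Q0=[P1,P2] Q1=[P3] Q2=[]
t=13-14: P1@Q0 runs 1, rem=2, I/O yield, promote→Q0. Q0=[P2,P1] Q1=[P3] Q2=[]
t=14-15: P2@Q0 runs 1, rem=4, I/O yield, promote→Q0. Q0=[P1,P2] Q1=[P3] Q2=[]
t=15-16: P1@Q0 runs 1, rem=1, I/O yield, promote→Q0. Q0=[P2,P1] Q1=[P3] Q2=[]
t=16-17: P2@Q0 runs 1, rem=3, I/O yield, promote→Q0. Q0=[P1,P2] Q1=[P3] Q2=[]
t=17-18: P1@Q0 runs 1, rem=0, completes. Q0=[P2] Q1=[P3] Q2=[]
t=18-19: P2@Q0 runs 1, rem=2, I/O yield, promote→Q0. Q0=[P2] Q1=[P3] Q2=[]
t=19-20: P2@Q0 runs 1, rem=1, I/O yield, promote→Q0. Q0=[P2] Q1=[P3] Q2=[]
t=20-21: P2@Q0 runs 1, rem=0, completes. Q0=[] Q1=[P3] Q2=[]
t=21-25: P3@Q1 runs 4, rem=4, quantum used, demote→Q2. Q0=[] Q1=[] Q2=[P3]
t=25-29: P3@Q2 runs 4, rem=0, completes. Q0=[] Q1=[] Q2=[]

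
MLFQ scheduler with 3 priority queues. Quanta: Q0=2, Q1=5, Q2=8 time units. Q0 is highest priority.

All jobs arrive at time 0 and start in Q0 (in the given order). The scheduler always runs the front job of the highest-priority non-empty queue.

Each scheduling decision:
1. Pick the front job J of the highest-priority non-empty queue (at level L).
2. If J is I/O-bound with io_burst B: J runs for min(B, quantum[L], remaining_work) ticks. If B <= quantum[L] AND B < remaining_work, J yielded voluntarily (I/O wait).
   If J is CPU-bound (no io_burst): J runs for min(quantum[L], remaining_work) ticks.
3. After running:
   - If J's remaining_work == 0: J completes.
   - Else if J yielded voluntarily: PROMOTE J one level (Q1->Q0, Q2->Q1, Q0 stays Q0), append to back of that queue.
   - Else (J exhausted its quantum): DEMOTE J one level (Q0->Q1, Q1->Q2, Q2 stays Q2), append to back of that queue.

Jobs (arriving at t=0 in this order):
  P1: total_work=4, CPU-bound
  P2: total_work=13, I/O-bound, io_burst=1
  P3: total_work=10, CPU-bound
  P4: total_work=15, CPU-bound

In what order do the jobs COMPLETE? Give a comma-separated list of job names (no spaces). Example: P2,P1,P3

Answer: P2,P1,P3,P4

Derivation:
t=0-2: P1@Q0 runs 2, rem=2, quantum used, demote→Q1. Q0=[P2,P3,P4] Q1=[P1] Q2=[]
t=2-3: P2@Q0 runs 1, rem=12, I/O yield, promote→Q0. Q0=[P3,P4,P2] Q1=[P1] Q2=[]
t=3-5: P3@Q0 runs 2, rem=8, quantum used, demote→Q1. Q0=[P4,P2] Q1=[P1,P3] Q2=[]
t=5-7: P4@Q0 runs 2, rem=13, quantum used, demote→Q1. Q0=[P2] Q1=[P1,P3,P4] Q2=[]
t=7-8: P2@Q0 runs 1, rem=11, I/O yield, promote→Q0. Q0=[P2] Q1=[P1,P3,P4] Q2=[]
t=8-9: P2@Q0 runs 1, rem=10, I/O yield, promote→Q0. Q0=[P2] Q1=[P1,P3,P4] Q2=[]
t=9-10: P2@Q0 runs 1, rem=9, I/O yield, promote→Q0. Q0=[P2] Q1=[P1,P3,P4] Q2=[]
t=10-11: P2@Q0 runs 1, rem=8, I/O yield, promote→Q0. Q0=[P2] Q1=[P1,P3,P4] Q2=[]
t=11-12: P2@Q0 runs 1, rem=7, I/O yield, promote→Q0. Q0=[P2] Q1=[P1,P3,P4] Q2=[]
t=12-13: P2@Q0 runs 1, rem=6, I/O yield, promote→Q0. Q0=[P2] Q1=[P1,P3,P4] Q2=[]
t=13-14: P2@Q0 runs 1, rem=5, I/O yield, promote→Q0. Q0=[P2] Q1=[P1,P3,P4] Q2=[]
t=14-15: P2@Q0 runs 1, rem=4, I/O yield, promote→Q0. Q0=[P2] Q1=[P1,P3,P4] Q2=[]
t=15-16: P2@Q0 runs 1, rem=3, I/O yield, promote→Q0. Q0=[P2] Q1=[P1,P3,P4] Q2=[]
t=16-17: P2@Q0 runs 1, rem=2, I/O yield, promote→Q0. Q0=[P2] Q1=[P1,P3,P4] Q2=[]
t=17-18: P2@Q0 runs 1, rem=1, I/O yield, promote→Q0. Q0=[P2] Q1=[P1,P3,P4] Q2=[]
t=18-19: P2@Q0 runs 1, rem=0, completes. Q0=[] Q1=[P1,P3,P4] Q2=[]
t=19-21: P1@Q1 runs 2, rem=0, completes. Q0=[] Q1=[P3,P4] Q2=[]
t=21-26: P3@Q1 runs 5, rem=3, quantum used, demote→Q2. Q0=[] Q1=[P4] Q2=[P3]
t=26-31: P4@Q1 runs 5, rem=8, quantum used, demote→Q2. Q0=[] Q1=[] Q2=[P3,P4]
t=31-34: P3@Q2 runs 3, rem=0, completes. Q0=[] Q1=[] Q2=[P4]
t=34-42: P4@Q2 runs 8, rem=0, completes. Q0=[] Q1=[] Q2=[]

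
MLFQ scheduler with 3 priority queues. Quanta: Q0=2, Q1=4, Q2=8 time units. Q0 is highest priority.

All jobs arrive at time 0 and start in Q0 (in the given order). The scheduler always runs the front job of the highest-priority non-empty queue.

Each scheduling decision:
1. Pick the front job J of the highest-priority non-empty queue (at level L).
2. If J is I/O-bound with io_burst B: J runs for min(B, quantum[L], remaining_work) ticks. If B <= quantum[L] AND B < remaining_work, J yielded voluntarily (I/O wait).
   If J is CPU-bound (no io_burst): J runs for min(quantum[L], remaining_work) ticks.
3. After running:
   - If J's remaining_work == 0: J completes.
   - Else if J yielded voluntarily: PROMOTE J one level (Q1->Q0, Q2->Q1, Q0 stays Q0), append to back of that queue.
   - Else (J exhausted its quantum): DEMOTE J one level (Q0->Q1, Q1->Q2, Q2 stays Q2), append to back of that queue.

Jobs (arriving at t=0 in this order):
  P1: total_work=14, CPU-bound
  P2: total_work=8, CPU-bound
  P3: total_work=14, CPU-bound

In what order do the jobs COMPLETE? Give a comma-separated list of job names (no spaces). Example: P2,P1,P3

Answer: P1,P2,P3

Derivation:
t=0-2: P1@Q0 runs 2, rem=12, quantum used, demote→Q1. Q0=[P2,P3] Q1=[P1] Q2=[]
t=2-4: P2@Q0 runs 2, rem=6, quantum used, demote→Q1. Q0=[P3] Q1=[P1,P2] Q2=[]
t=4-6: P3@Q0 runs 2, rem=12, quantum used, demote→Q1. Q0=[] Q1=[P1,P2,P3] Q2=[]
t=6-10: P1@Q1 runs 4, rem=8, quantum used, demote→Q2. Q0=[] Q1=[P2,P3] Q2=[P1]
t=10-14: P2@Q1 runs 4, rem=2, quantum used, demote→Q2. Q0=[] Q1=[P3] Q2=[P1,P2]
t=14-18: P3@Q1 runs 4, rem=8, quantum used, demote→Q2. Q0=[] Q1=[] Q2=[P1,P2,P3]
t=18-26: P1@Q2 runs 8, rem=0, completes. Q0=[] Q1=[] Q2=[P2,P3]
t=26-28: P2@Q2 runs 2, rem=0, completes. Q0=[] Q1=[] Q2=[P3]
t=28-36: P3@Q2 runs 8, rem=0, completes. Q0=[] Q1=[] Q2=[]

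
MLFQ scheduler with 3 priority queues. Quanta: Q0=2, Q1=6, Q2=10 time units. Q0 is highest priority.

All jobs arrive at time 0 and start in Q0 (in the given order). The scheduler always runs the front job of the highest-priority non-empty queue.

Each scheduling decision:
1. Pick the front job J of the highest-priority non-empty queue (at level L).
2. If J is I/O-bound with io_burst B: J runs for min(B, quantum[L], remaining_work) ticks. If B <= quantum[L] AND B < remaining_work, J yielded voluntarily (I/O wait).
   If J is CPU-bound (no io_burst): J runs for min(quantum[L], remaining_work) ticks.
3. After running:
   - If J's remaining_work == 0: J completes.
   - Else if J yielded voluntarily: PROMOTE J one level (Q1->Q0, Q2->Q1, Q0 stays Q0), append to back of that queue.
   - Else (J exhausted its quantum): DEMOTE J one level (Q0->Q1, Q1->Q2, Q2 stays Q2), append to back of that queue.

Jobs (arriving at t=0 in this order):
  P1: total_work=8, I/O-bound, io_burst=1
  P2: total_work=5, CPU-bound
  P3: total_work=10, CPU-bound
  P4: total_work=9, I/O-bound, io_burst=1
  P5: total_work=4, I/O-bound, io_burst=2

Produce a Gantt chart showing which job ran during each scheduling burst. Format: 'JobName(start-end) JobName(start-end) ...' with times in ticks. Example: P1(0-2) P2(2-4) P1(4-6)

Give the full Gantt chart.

Answer: P1(0-1) P2(1-3) P3(3-5) P4(5-6) P5(6-8) P1(8-9) P4(9-10) P5(10-12) P1(12-13) P4(13-14) P1(14-15) P4(15-16) P1(16-17) P4(17-18) P1(18-19) P4(19-20) P1(20-21) P4(21-22) P1(22-23) P4(23-24) P4(24-25) P2(25-28) P3(28-34) P3(34-36)

Derivation:
t=0-1: P1@Q0 runs 1, rem=7, I/O yield, promote→Q0. Q0=[P2,P3,P4,P5,P1] Q1=[] Q2=[]
t=1-3: P2@Q0 runs 2, rem=3, quantum used, demote→Q1. Q0=[P3,P4,P5,P1] Q1=[P2] Q2=[]
t=3-5: P3@Q0 runs 2, rem=8, quantum used, demote→Q1. Q0=[P4,P5,P1] Q1=[P2,P3] Q2=[]
t=5-6: P4@Q0 runs 1, rem=8, I/O yield, promote→Q0. Q0=[P5,P1,P4] Q1=[P2,P3] Q2=[]
t=6-8: P5@Q0 runs 2, rem=2, I/O yield, promote→Q0. Q0=[P1,P4,P5] Q1=[P2,P3] Q2=[]
t=8-9: P1@Q0 runs 1, rem=6, I/O yield, promote→Q0. Q0=[P4,P5,P1] Q1=[P2,P3] Q2=[]
t=9-10: P4@Q0 runs 1, rem=7, I/O yield, promote→Q0. Q0=[P5,P1,P4] Q1=[P2,P3] Q2=[]
t=10-12: P5@Q0 runs 2, rem=0, completes. Q0=[P1,P4] Q1=[P2,P3] Q2=[]
t=12-13: P1@Q0 runs 1, rem=5, I/O yield, promote→Q0. Q0=[P4,P1] Q1=[P2,P3] Q2=[]
t=13-14: P4@Q0 runs 1, rem=6, I/O yield, promote→Q0. Q0=[P1,P4] Q1=[P2,P3] Q2=[]
t=14-15: P1@Q0 runs 1, rem=4, I/O yield, promote→Q0. Q0=[P4,P1] Q1=[P2,P3] Q2=[]
t=15-16: P4@Q0 runs 1, rem=5, I/O yield, promote→Q0. Q0=[P1,P4] Q1=[P2,P3] Q2=[]
t=16-17: P1@Q0 runs 1, rem=3, I/O yield, promote→Q0. Q0=[P4,P1] Q1=[P2,P3] Q2=[]
t=17-18: P4@Q0 runs 1, rem=4, I/O yield, promote→Q0. Q0=[P1,P4] Q1=[P2,P3] Q2=[]
t=18-19: P1@Q0 runs 1, rem=2, I/O yield, promote→Q0. Q0=[P4,P1] Q1=[P2,P3] Q2=[]
t=19-20: P4@Q0 runs 1, rem=3, I/O yield, promote→Q0. Q0=[P1,P4] Q1=[P2,P3] Q2=[]
t=20-21: P1@Q0 runs 1, rem=1, I/O yield, promote→Q0. Q0=[P4,P1] Q1=[P2,P3] Q2=[]
t=21-22: P4@Q0 runs 1, rem=2, I/O yield, promote→Q0. Q0=[P1,P4] Q1=[P2,P3] Q2=[]
t=22-23: P1@Q0 runs 1, rem=0, completes. Q0=[P4] Q1=[P2,P3] Q2=[]
t=23-24: P4@Q0 runs 1, rem=1, I/O yield, promote→Q0. Q0=[P4] Q1=[P2,P3] Q2=[]
t=24-25: P4@Q0 runs 1, rem=0, completes. Q0=[] Q1=[P2,P3] Q2=[]
t=25-28: P2@Q1 runs 3, rem=0, completes. Q0=[] Q1=[P3] Q2=[]
t=28-34: P3@Q1 runs 6, rem=2, quantum used, demote→Q2. Q0=[] Q1=[] Q2=[P3]
t=34-36: P3@Q2 runs 2, rem=0, completes. Q0=[] Q1=[] Q2=[]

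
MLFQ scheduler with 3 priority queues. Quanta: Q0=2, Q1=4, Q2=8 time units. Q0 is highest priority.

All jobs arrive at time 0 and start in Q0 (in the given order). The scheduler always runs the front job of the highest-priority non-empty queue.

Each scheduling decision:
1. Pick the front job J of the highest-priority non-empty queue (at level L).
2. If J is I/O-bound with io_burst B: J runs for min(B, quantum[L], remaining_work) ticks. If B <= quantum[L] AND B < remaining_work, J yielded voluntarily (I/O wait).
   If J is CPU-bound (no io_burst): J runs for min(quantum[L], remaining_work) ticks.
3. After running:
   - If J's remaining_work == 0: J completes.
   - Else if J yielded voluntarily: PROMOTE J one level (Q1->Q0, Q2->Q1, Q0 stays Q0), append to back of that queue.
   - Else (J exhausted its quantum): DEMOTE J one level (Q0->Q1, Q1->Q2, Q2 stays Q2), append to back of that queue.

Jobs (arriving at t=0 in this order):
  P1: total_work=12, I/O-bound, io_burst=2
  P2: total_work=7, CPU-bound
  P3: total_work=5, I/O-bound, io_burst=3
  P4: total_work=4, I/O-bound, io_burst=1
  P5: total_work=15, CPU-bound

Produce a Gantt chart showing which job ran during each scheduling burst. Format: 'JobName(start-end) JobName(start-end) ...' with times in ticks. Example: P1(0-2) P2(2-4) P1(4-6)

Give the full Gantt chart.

Answer: P1(0-2) P2(2-4) P3(4-6) P4(6-7) P5(7-9) P1(9-11) P4(11-12) P1(12-14) P4(14-15) P1(15-17) P4(17-18) P1(18-20) P1(20-22) P2(22-26) P3(26-29) P5(29-33) P2(33-34) P5(34-42) P5(42-43)

Derivation:
t=0-2: P1@Q0 runs 2, rem=10, I/O yield, promote→Q0. Q0=[P2,P3,P4,P5,P1] Q1=[] Q2=[]
t=2-4: P2@Q0 runs 2, rem=5, quantum used, demote→Q1. Q0=[P3,P4,P5,P1] Q1=[P2] Q2=[]
t=4-6: P3@Q0 runs 2, rem=3, quantum used, demote→Q1. Q0=[P4,P5,P1] Q1=[P2,P3] Q2=[]
t=6-7: P4@Q0 runs 1, rem=3, I/O yield, promote→Q0. Q0=[P5,P1,P4] Q1=[P2,P3] Q2=[]
t=7-9: P5@Q0 runs 2, rem=13, quantum used, demote→Q1. Q0=[P1,P4] Q1=[P2,P3,P5] Q2=[]
t=9-11: P1@Q0 runs 2, rem=8, I/O yield, promote→Q0. Q0=[P4,P1] Q1=[P2,P3,P5] Q2=[]
t=11-12: P4@Q0 runs 1, rem=2, I/O yield, promote→Q0. Q0=[P1,P4] Q1=[P2,P3,P5] Q2=[]
t=12-14: P1@Q0 runs 2, rem=6, I/O yield, promote→Q0. Q0=[P4,P1] Q1=[P2,P3,P5] Q2=[]
t=14-15: P4@Q0 runs 1, rem=1, I/O yield, promote→Q0. Q0=[P1,P4] Q1=[P2,P3,P5] Q2=[]
t=15-17: P1@Q0 runs 2, rem=4, I/O yield, promote→Q0. Q0=[P4,P1] Q1=[P2,P3,P5] Q2=[]
t=17-18: P4@Q0 runs 1, rem=0, completes. Q0=[P1] Q1=[P2,P3,P5] Q2=[]
t=18-20: P1@Q0 runs 2, rem=2, I/O yield, promote→Q0. Q0=[P1] Q1=[P2,P3,P5] Q2=[]
t=20-22: P1@Q0 runs 2, rem=0, completes. Q0=[] Q1=[P2,P3,P5] Q2=[]
t=22-26: P2@Q1 runs 4, rem=1, quantum used, demote→Q2. Q0=[] Q1=[P3,P5] Q2=[P2]
t=26-29: P3@Q1 runs 3, rem=0, completes. Q0=[] Q1=[P5] Q2=[P2]
t=29-33: P5@Q1 runs 4, rem=9, quantum used, demote→Q2. Q0=[] Q1=[] Q2=[P2,P5]
t=33-34: P2@Q2 runs 1, rem=0, completes. Q0=[] Q1=[] Q2=[P5]
t=34-42: P5@Q2 runs 8, rem=1, quantum used, demote→Q2. Q0=[] Q1=[] Q2=[P5]
t=42-43: P5@Q2 runs 1, rem=0, completes. Q0=[] Q1=[] Q2=[]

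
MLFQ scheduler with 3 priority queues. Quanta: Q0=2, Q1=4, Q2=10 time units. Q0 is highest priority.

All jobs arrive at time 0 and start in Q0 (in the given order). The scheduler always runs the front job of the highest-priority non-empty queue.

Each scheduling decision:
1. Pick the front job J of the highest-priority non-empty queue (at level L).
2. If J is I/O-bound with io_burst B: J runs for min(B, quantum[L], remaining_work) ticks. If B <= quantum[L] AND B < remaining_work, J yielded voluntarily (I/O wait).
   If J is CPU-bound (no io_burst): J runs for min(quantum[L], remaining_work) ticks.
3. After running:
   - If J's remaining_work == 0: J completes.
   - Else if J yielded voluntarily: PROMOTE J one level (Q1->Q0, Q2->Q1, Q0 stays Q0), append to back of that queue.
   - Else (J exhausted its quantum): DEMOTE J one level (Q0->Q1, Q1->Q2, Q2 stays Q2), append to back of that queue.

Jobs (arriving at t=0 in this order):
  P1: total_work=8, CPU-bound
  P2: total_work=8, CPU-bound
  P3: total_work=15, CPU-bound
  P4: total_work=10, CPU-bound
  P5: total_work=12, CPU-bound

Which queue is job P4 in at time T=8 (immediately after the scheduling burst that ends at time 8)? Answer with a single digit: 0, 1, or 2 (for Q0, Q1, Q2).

Answer: 1

Derivation:
t=0-2: P1@Q0 runs 2, rem=6, quantum used, demote→Q1. Q0=[P2,P3,P4,P5] Q1=[P1] Q2=[]
t=2-4: P2@Q0 runs 2, rem=6, quantum used, demote→Q1. Q0=[P3,P4,P5] Q1=[P1,P2] Q2=[]
t=4-6: P3@Q0 runs 2, rem=13, quantum used, demote→Q1. Q0=[P4,P5] Q1=[P1,P2,P3] Q2=[]
t=6-8: P4@Q0 runs 2, rem=8, quantum used, demote→Q1. Q0=[P5] Q1=[P1,P2,P3,P4] Q2=[]
t=8-10: P5@Q0 runs 2, rem=10, quantum used, demote→Q1. Q0=[] Q1=[P1,P2,P3,P4,P5] Q2=[]
t=10-14: P1@Q1 runs 4, rem=2, quantum used, demote→Q2. Q0=[] Q1=[P2,P3,P4,P5] Q2=[P1]
t=14-18: P2@Q1 runs 4, rem=2, quantum used, demote→Q2. Q0=[] Q1=[P3,P4,P5] Q2=[P1,P2]
t=18-22: P3@Q1 runs 4, rem=9, quantum used, demote→Q2. Q0=[] Q1=[P4,P5] Q2=[P1,P2,P3]
t=22-26: P4@Q1 runs 4, rem=4, quantum used, demote→Q2. Q0=[] Q1=[P5] Q2=[P1,P2,P3,P4]
t=26-30: P5@Q1 runs 4, rem=6, quantum used, demote→Q2. Q0=[] Q1=[] Q2=[P1,P2,P3,P4,P5]
t=30-32: P1@Q2 runs 2, rem=0, completes. Q0=[] Q1=[] Q2=[P2,P3,P4,P5]
t=32-34: P2@Q2 runs 2, rem=0, completes. Q0=[] Q1=[] Q2=[P3,P4,P5]
t=34-43: P3@Q2 runs 9, rem=0, completes. Q0=[] Q1=[] Q2=[P4,P5]
t=43-47: P4@Q2 runs 4, rem=0, completes. Q0=[] Q1=[] Q2=[P5]
t=47-53: P5@Q2 runs 6, rem=0, completes. Q0=[] Q1=[] Q2=[]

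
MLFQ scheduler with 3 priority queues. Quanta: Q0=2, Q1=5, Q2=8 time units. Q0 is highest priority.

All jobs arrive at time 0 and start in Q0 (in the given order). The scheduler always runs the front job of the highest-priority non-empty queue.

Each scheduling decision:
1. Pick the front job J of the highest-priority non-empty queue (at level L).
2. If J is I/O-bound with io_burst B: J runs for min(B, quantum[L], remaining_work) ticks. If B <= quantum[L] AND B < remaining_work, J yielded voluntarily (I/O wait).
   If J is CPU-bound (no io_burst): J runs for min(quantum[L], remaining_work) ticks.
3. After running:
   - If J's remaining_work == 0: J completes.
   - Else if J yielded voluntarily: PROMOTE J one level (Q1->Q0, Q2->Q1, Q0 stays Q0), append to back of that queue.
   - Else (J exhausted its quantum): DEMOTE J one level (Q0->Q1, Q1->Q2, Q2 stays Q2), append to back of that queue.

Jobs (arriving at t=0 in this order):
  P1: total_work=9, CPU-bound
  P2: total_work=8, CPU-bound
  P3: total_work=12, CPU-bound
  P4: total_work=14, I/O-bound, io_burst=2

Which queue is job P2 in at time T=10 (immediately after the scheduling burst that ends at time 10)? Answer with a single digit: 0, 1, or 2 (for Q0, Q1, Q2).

Answer: 1

Derivation:
t=0-2: P1@Q0 runs 2, rem=7, quantum used, demote→Q1. Q0=[P2,P3,P4] Q1=[P1] Q2=[]
t=2-4: P2@Q0 runs 2, rem=6, quantum used, demote→Q1. Q0=[P3,P4] Q1=[P1,P2] Q2=[]
t=4-6: P3@Q0 runs 2, rem=10, quantum used, demote→Q1. Q0=[P4] Q1=[P1,P2,P3] Q2=[]
t=6-8: P4@Q0 runs 2, rem=12, I/O yield, promote→Q0. Q0=[P4] Q1=[P1,P2,P3] Q2=[]
t=8-10: P4@Q0 runs 2, rem=10, I/O yield, promote→Q0. Q0=[P4] Q1=[P1,P2,P3] Q2=[]
t=10-12: P4@Q0 runs 2, rem=8, I/O yield, promote→Q0. Q0=[P4] Q1=[P1,P2,P3] Q2=[]
t=12-14: P4@Q0 runs 2, rem=6, I/O yield, promote→Q0. Q0=[P4] Q1=[P1,P2,P3] Q2=[]
t=14-16: P4@Q0 runs 2, rem=4, I/O yield, promote→Q0. Q0=[P4] Q1=[P1,P2,P3] Q2=[]
t=16-18: P4@Q0 runs 2, rem=2, I/O yield, promote→Q0. Q0=[P4] Q1=[P1,P2,P3] Q2=[]
t=18-20: P4@Q0 runs 2, rem=0, completes. Q0=[] Q1=[P1,P2,P3] Q2=[]
t=20-25: P1@Q1 runs 5, rem=2, quantum used, demote→Q2. Q0=[] Q1=[P2,P3] Q2=[P1]
t=25-30: P2@Q1 runs 5, rem=1, quantum used, demote→Q2. Q0=[] Q1=[P3] Q2=[P1,P2]
t=30-35: P3@Q1 runs 5, rem=5, quantum used, demote→Q2. Q0=[] Q1=[] Q2=[P1,P2,P3]
t=35-37: P1@Q2 runs 2, rem=0, completes. Q0=[] Q1=[] Q2=[P2,P3]
t=37-38: P2@Q2 runs 1, rem=0, completes. Q0=[] Q1=[] Q2=[P3]
t=38-43: P3@Q2 runs 5, rem=0, completes. Q0=[] Q1=[] Q2=[]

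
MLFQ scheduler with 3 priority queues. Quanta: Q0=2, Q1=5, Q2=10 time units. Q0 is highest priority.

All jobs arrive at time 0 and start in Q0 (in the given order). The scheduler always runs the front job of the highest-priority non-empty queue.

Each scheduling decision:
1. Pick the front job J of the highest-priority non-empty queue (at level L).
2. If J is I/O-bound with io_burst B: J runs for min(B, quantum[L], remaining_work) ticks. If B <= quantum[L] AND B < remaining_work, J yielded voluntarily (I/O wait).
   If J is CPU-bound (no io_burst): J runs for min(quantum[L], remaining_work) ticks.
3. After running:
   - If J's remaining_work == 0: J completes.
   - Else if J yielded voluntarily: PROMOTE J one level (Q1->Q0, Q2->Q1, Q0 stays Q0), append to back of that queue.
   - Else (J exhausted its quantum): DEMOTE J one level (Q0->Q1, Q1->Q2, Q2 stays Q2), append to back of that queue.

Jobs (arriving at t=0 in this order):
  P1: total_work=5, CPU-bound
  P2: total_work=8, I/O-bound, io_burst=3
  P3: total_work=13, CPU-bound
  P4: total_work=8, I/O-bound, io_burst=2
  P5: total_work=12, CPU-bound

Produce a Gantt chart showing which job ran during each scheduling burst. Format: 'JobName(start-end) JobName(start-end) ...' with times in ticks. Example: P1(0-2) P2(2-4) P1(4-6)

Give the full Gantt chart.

Answer: P1(0-2) P2(2-4) P3(4-6) P4(6-8) P5(8-10) P4(10-12) P4(12-14) P4(14-16) P1(16-19) P2(19-22) P2(22-24) P3(24-29) P5(29-34) P2(34-35) P3(35-41) P5(41-46)

Derivation:
t=0-2: P1@Q0 runs 2, rem=3, quantum used, demote→Q1. Q0=[P2,P3,P4,P5] Q1=[P1] Q2=[]
t=2-4: P2@Q0 runs 2, rem=6, quantum used, demote→Q1. Q0=[P3,P4,P5] Q1=[P1,P2] Q2=[]
t=4-6: P3@Q0 runs 2, rem=11, quantum used, demote→Q1. Q0=[P4,P5] Q1=[P1,P2,P3] Q2=[]
t=6-8: P4@Q0 runs 2, rem=6, I/O yield, promote→Q0. Q0=[P5,P4] Q1=[P1,P2,P3] Q2=[]
t=8-10: P5@Q0 runs 2, rem=10, quantum used, demote→Q1. Q0=[P4] Q1=[P1,P2,P3,P5] Q2=[]
t=10-12: P4@Q0 runs 2, rem=4, I/O yield, promote→Q0. Q0=[P4] Q1=[P1,P2,P3,P5] Q2=[]
t=12-14: P4@Q0 runs 2, rem=2, I/O yield, promote→Q0. Q0=[P4] Q1=[P1,P2,P3,P5] Q2=[]
t=14-16: P4@Q0 runs 2, rem=0, completes. Q0=[] Q1=[P1,P2,P3,P5] Q2=[]
t=16-19: P1@Q1 runs 3, rem=0, completes. Q0=[] Q1=[P2,P3,P5] Q2=[]
t=19-22: P2@Q1 runs 3, rem=3, I/O yield, promote→Q0. Q0=[P2] Q1=[P3,P5] Q2=[]
t=22-24: P2@Q0 runs 2, rem=1, quantum used, demote→Q1. Q0=[] Q1=[P3,P5,P2] Q2=[]
t=24-29: P3@Q1 runs 5, rem=6, quantum used, demote→Q2. Q0=[] Q1=[P5,P2] Q2=[P3]
t=29-34: P5@Q1 runs 5, rem=5, quantum used, demote→Q2. Q0=[] Q1=[P2] Q2=[P3,P5]
t=34-35: P2@Q1 runs 1, rem=0, completes. Q0=[] Q1=[] Q2=[P3,P5]
t=35-41: P3@Q2 runs 6, rem=0, completes. Q0=[] Q1=[] Q2=[P5]
t=41-46: P5@Q2 runs 5, rem=0, completes. Q0=[] Q1=[] Q2=[]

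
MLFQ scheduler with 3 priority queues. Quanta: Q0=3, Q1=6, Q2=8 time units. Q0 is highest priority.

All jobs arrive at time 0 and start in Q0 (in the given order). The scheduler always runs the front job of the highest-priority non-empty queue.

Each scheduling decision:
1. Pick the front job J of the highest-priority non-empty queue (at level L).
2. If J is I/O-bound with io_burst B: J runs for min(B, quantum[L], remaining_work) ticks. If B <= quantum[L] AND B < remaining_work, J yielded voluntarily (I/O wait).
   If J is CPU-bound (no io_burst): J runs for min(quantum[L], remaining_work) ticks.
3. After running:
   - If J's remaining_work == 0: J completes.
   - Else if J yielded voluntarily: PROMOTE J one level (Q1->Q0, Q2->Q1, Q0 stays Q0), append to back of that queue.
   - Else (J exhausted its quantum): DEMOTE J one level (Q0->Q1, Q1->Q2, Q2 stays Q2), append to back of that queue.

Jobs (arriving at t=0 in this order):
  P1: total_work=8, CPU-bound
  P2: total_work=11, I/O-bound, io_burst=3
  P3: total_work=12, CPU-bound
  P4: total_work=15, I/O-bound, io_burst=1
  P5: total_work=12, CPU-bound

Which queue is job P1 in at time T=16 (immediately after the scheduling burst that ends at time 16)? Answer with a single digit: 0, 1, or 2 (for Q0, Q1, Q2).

t=0-3: P1@Q0 runs 3, rem=5, quantum used, demote→Q1. Q0=[P2,P3,P4,P5] Q1=[P1] Q2=[]
t=3-6: P2@Q0 runs 3, rem=8, I/O yield, promote→Q0. Q0=[P3,P4,P5,P2] Q1=[P1] Q2=[]
t=6-9: P3@Q0 runs 3, rem=9, quantum used, demote→Q1. Q0=[P4,P5,P2] Q1=[P1,P3] Q2=[]
t=9-10: P4@Q0 runs 1, rem=14, I/O yield, promote→Q0. Q0=[P5,P2,P4] Q1=[P1,P3] Q2=[]
t=10-13: P5@Q0 runs 3, rem=9, quantum used, demote→Q1. Q0=[P2,P4] Q1=[P1,P3,P5] Q2=[]
t=13-16: P2@Q0 runs 3, rem=5, I/O yield, promote→Q0. Q0=[P4,P2] Q1=[P1,P3,P5] Q2=[]
t=16-17: P4@Q0 runs 1, rem=13, I/O yield, promote→Q0. Q0=[P2,P4] Q1=[P1,P3,P5] Q2=[]
t=17-20: P2@Q0 runs 3, rem=2, I/O yield, promote→Q0. Q0=[P4,P2] Q1=[P1,P3,P5] Q2=[]
t=20-21: P4@Q0 runs 1, rem=12, I/O yield, promote→Q0. Q0=[P2,P4] Q1=[P1,P3,P5] Q2=[]
t=21-23: P2@Q0 runs 2, rem=0, completes. Q0=[P4] Q1=[P1,P3,P5] Q2=[]
t=23-24: P4@Q0 runs 1, rem=11, I/O yield, promote→Q0. Q0=[P4] Q1=[P1,P3,P5] Q2=[]
t=24-25: P4@Q0 runs 1, rem=10, I/O yield, promote→Q0. Q0=[P4] Q1=[P1,P3,P5] Q2=[]
t=25-26: P4@Q0 runs 1, rem=9, I/O yield, promote→Q0. Q0=[P4] Q1=[P1,P3,P5] Q2=[]
t=26-27: P4@Q0 runs 1, rem=8, I/O yield, promote→Q0. Q0=[P4] Q1=[P1,P3,P5] Q2=[]
t=27-28: P4@Q0 runs 1, rem=7, I/O yield, promote→Q0. Q0=[P4] Q1=[P1,P3,P5] Q2=[]
t=28-29: P4@Q0 runs 1, rem=6, I/O yield, promote→Q0. Q0=[P4] Q1=[P1,P3,P5] Q2=[]
t=29-30: P4@Q0 runs 1, rem=5, I/O yield, promote→Q0. Q0=[P4] Q1=[P1,P3,P5] Q2=[]
t=30-31: P4@Q0 runs 1, rem=4, I/O yield, promote→Q0. Q0=[P4] Q1=[P1,P3,P5] Q2=[]
t=31-32: P4@Q0 runs 1, rem=3, I/O yield, promote→Q0. Q0=[P4] Q1=[P1,P3,P5] Q2=[]
t=32-33: P4@Q0 runs 1, rem=2, I/O yield, promote→Q0. Q0=[P4] Q1=[P1,P3,P5] Q2=[]
t=33-34: P4@Q0 runs 1, rem=1, I/O yield, promote→Q0. Q0=[P4] Q1=[P1,P3,P5] Q2=[]
t=34-35: P4@Q0 runs 1, rem=0, completes. Q0=[] Q1=[P1,P3,P5] Q2=[]
t=35-40: P1@Q1 runs 5, rem=0, completes. Q0=[] Q1=[P3,P5] Q2=[]
t=40-46: P3@Q1 runs 6, rem=3, quantum used, demote→Q2. Q0=[] Q1=[P5] Q2=[P3]
t=46-52: P5@Q1 runs 6, rem=3, quantum used, demote→Q2. Q0=[] Q1=[] Q2=[P3,P5]
t=52-55: P3@Q2 runs 3, rem=0, completes. Q0=[] Q1=[] Q2=[P5]
t=55-58: P5@Q2 runs 3, rem=0, completes. Q0=[] Q1=[] Q2=[]

Answer: 1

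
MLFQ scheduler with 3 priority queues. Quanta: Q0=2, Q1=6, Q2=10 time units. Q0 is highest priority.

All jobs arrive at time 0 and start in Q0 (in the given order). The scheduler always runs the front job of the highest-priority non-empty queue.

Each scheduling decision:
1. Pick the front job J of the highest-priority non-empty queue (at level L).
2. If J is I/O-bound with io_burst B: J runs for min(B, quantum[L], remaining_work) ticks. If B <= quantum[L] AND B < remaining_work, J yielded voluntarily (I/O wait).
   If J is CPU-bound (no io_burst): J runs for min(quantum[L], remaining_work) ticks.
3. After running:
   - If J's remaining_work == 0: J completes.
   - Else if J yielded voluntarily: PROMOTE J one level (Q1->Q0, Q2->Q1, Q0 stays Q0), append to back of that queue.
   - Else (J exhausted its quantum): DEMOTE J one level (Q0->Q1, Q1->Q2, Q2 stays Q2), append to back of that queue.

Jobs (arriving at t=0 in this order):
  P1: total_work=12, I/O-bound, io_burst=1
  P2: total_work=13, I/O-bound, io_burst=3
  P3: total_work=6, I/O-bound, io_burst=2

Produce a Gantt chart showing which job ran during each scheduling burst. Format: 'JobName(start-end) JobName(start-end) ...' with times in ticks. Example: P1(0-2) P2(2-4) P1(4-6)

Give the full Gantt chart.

t=0-1: P1@Q0 runs 1, rem=11, I/O yield, promote→Q0. Q0=[P2,P3,P1] Q1=[] Q2=[]
t=1-3: P2@Q0 runs 2, rem=11, quantum used, demote→Q1. Q0=[P3,P1] Q1=[P2] Q2=[]
t=3-5: P3@Q0 runs 2, rem=4, I/O yield, promote→Q0. Q0=[P1,P3] Q1=[P2] Q2=[]
t=5-6: P1@Q0 runs 1, rem=10, I/O yield, promote→Q0. Q0=[P3,P1] Q1=[P2] Q2=[]
t=6-8: P3@Q0 runs 2, rem=2, I/O yield, promote→Q0. Q0=[P1,P3] Q1=[P2] Q2=[]
t=8-9: P1@Q0 runs 1, rem=9, I/O yield, promote→Q0. Q0=[P3,P1] Q1=[P2] Q2=[]
t=9-11: P3@Q0 runs 2, rem=0, completes. Q0=[P1] Q1=[P2] Q2=[]
t=11-12: P1@Q0 runs 1, rem=8, I/O yield, promote→Q0. Q0=[P1] Q1=[P2] Q2=[]
t=12-13: P1@Q0 runs 1, rem=7, I/O yield, promote→Q0. Q0=[P1] Q1=[P2] Q2=[]
t=13-14: P1@Q0 runs 1, rem=6, I/O yield, promote→Q0. Q0=[P1] Q1=[P2] Q2=[]
t=14-15: P1@Q0 runs 1, rem=5, I/O yield, promote→Q0. Q0=[P1] Q1=[P2] Q2=[]
t=15-16: P1@Q0 runs 1, rem=4, I/O yield, promote→Q0. Q0=[P1] Q1=[P2] Q2=[]
t=16-17: P1@Q0 runs 1, rem=3, I/O yield, promote→Q0. Q0=[P1] Q1=[P2] Q2=[]
t=17-18: P1@Q0 runs 1, rem=2, I/O yield, promote→Q0. Q0=[P1] Q1=[P2] Q2=[]
t=18-19: P1@Q0 runs 1, rem=1, I/O yield, promote→Q0. Q0=[P1] Q1=[P2] Q2=[]
t=19-20: P1@Q0 runs 1, rem=0, completes. Q0=[] Q1=[P2] Q2=[]
t=20-23: P2@Q1 runs 3, rem=8, I/O yield, promote→Q0. Q0=[P2] Q1=[] Q2=[]
t=23-25: P2@Q0 runs 2, rem=6, quantum used, demote→Q1. Q0=[] Q1=[P2] Q2=[]
t=25-28: P2@Q1 runs 3, rem=3, I/O yield, promote→Q0. Q0=[P2] Q1=[] Q2=[]
t=28-30: P2@Q0 runs 2, rem=1, quantum used, demote→Q1. Q0=[] Q1=[P2] Q2=[]
t=30-31: P2@Q1 runs 1, rem=0, completes. Q0=[] Q1=[] Q2=[]

Answer: P1(0-1) P2(1-3) P3(3-5) P1(5-6) P3(6-8) P1(8-9) P3(9-11) P1(11-12) P1(12-13) P1(13-14) P1(14-15) P1(15-16) P1(16-17) P1(17-18) P1(18-19) P1(19-20) P2(20-23) P2(23-25) P2(25-28) P2(28-30) P2(30-31)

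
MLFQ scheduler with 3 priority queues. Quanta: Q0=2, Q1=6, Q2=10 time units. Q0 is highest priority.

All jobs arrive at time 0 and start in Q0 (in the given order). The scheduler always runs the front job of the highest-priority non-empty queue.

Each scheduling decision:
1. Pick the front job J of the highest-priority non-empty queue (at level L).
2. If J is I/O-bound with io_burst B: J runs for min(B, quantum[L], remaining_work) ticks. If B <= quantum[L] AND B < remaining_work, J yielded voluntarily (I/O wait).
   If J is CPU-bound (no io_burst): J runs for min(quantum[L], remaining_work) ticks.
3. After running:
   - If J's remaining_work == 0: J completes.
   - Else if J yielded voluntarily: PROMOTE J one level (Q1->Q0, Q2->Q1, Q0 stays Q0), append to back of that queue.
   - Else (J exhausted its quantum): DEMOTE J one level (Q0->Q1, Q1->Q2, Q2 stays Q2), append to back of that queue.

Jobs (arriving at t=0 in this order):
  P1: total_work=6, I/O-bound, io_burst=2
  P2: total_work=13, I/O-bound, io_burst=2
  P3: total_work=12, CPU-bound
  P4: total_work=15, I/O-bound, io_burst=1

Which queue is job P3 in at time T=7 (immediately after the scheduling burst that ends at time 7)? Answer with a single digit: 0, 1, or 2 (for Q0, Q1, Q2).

Answer: 1

Derivation:
t=0-2: P1@Q0 runs 2, rem=4, I/O yield, promote→Q0. Q0=[P2,P3,P4,P1] Q1=[] Q2=[]
t=2-4: P2@Q0 runs 2, rem=11, I/O yield, promote→Q0. Q0=[P3,P4,P1,P2] Q1=[] Q2=[]
t=4-6: P3@Q0 runs 2, rem=10, quantum used, demote→Q1. Q0=[P4,P1,P2] Q1=[P3] Q2=[]
t=6-7: P4@Q0 runs 1, rem=14, I/O yield, promote→Q0. Q0=[P1,P2,P4] Q1=[P3] Q2=[]
t=7-9: P1@Q0 runs 2, rem=2, I/O yield, promote→Q0. Q0=[P2,P4,P1] Q1=[P3] Q2=[]
t=9-11: P2@Q0 runs 2, rem=9, I/O yield, promote→Q0. Q0=[P4,P1,P2] Q1=[P3] Q2=[]
t=11-12: P4@Q0 runs 1, rem=13, I/O yield, promote→Q0. Q0=[P1,P2,P4] Q1=[P3] Q2=[]
t=12-14: P1@Q0 runs 2, rem=0, completes. Q0=[P2,P4] Q1=[P3] Q2=[]
t=14-16: P2@Q0 runs 2, rem=7, I/O yield, promote→Q0. Q0=[P4,P2] Q1=[P3] Q2=[]
t=16-17: P4@Q0 runs 1, rem=12, I/O yield, promote→Q0. Q0=[P2,P4] Q1=[P3] Q2=[]
t=17-19: P2@Q0 runs 2, rem=5, I/O yield, promote→Q0. Q0=[P4,P2] Q1=[P3] Q2=[]
t=19-20: P4@Q0 runs 1, rem=11, I/O yield, promote→Q0. Q0=[P2,P4] Q1=[P3] Q2=[]
t=20-22: P2@Q0 runs 2, rem=3, I/O yield, promote→Q0. Q0=[P4,P2] Q1=[P3] Q2=[]
t=22-23: P4@Q0 runs 1, rem=10, I/O yield, promote→Q0. Q0=[P2,P4] Q1=[P3] Q2=[]
t=23-25: P2@Q0 runs 2, rem=1, I/O yield, promote→Q0. Q0=[P4,P2] Q1=[P3] Q2=[]
t=25-26: P4@Q0 runs 1, rem=9, I/O yield, promote→Q0. Q0=[P2,P4] Q1=[P3] Q2=[]
t=26-27: P2@Q0 runs 1, rem=0, completes. Q0=[P4] Q1=[P3] Q2=[]
t=27-28: P4@Q0 runs 1, rem=8, I/O yield, promote→Q0. Q0=[P4] Q1=[P3] Q2=[]
t=28-29: P4@Q0 runs 1, rem=7, I/O yield, promote→Q0. Q0=[P4] Q1=[P3] Q2=[]
t=29-30: P4@Q0 runs 1, rem=6, I/O yield, promote→Q0. Q0=[P4] Q1=[P3] Q2=[]
t=30-31: P4@Q0 runs 1, rem=5, I/O yield, promote→Q0. Q0=[P4] Q1=[P3] Q2=[]
t=31-32: P4@Q0 runs 1, rem=4, I/O yield, promote→Q0. Q0=[P4] Q1=[P3] Q2=[]
t=32-33: P4@Q0 runs 1, rem=3, I/O yield, promote→Q0. Q0=[P4] Q1=[P3] Q2=[]
t=33-34: P4@Q0 runs 1, rem=2, I/O yield, promote→Q0. Q0=[P4] Q1=[P3] Q2=[]
t=34-35: P4@Q0 runs 1, rem=1, I/O yield, promote→Q0. Q0=[P4] Q1=[P3] Q2=[]
t=35-36: P4@Q0 runs 1, rem=0, completes. Q0=[] Q1=[P3] Q2=[]
t=36-42: P3@Q1 runs 6, rem=4, quantum used, demote→Q2. Q0=[] Q1=[] Q2=[P3]
t=42-46: P3@Q2 runs 4, rem=0, completes. Q0=[] Q1=[] Q2=[]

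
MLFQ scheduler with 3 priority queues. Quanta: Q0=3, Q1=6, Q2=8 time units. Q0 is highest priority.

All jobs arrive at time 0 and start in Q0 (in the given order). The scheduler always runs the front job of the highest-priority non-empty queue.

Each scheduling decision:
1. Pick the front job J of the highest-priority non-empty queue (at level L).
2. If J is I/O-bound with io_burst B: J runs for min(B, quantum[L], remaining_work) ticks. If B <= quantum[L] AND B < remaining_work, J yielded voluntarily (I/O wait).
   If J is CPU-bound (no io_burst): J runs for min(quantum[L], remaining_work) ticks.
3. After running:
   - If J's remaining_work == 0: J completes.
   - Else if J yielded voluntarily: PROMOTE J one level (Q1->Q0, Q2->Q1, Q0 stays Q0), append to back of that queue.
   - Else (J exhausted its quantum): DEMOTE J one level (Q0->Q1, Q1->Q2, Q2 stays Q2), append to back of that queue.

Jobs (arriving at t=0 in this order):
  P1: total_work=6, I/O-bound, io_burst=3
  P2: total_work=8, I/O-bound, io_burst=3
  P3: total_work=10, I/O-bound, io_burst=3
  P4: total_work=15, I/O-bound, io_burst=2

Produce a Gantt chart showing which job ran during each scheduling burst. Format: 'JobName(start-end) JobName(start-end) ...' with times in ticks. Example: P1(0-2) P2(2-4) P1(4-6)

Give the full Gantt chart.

Answer: P1(0-3) P2(3-6) P3(6-9) P4(9-11) P1(11-14) P2(14-17) P3(17-20) P4(20-22) P2(22-24) P3(24-27) P4(27-29) P3(29-30) P4(30-32) P4(32-34) P4(34-36) P4(36-38) P4(38-39)

Derivation:
t=0-3: P1@Q0 runs 3, rem=3, I/O yield, promote→Q0. Q0=[P2,P3,P4,P1] Q1=[] Q2=[]
t=3-6: P2@Q0 runs 3, rem=5, I/O yield, promote→Q0. Q0=[P3,P4,P1,P2] Q1=[] Q2=[]
t=6-9: P3@Q0 runs 3, rem=7, I/O yield, promote→Q0. Q0=[P4,P1,P2,P3] Q1=[] Q2=[]
t=9-11: P4@Q0 runs 2, rem=13, I/O yield, promote→Q0. Q0=[P1,P2,P3,P4] Q1=[] Q2=[]
t=11-14: P1@Q0 runs 3, rem=0, completes. Q0=[P2,P3,P4] Q1=[] Q2=[]
t=14-17: P2@Q0 runs 3, rem=2, I/O yield, promote→Q0. Q0=[P3,P4,P2] Q1=[] Q2=[]
t=17-20: P3@Q0 runs 3, rem=4, I/O yield, promote→Q0. Q0=[P4,P2,P3] Q1=[] Q2=[]
t=20-22: P4@Q0 runs 2, rem=11, I/O yield, promote→Q0. Q0=[P2,P3,P4] Q1=[] Q2=[]
t=22-24: P2@Q0 runs 2, rem=0, completes. Q0=[P3,P4] Q1=[] Q2=[]
t=24-27: P3@Q0 runs 3, rem=1, I/O yield, promote→Q0. Q0=[P4,P3] Q1=[] Q2=[]
t=27-29: P4@Q0 runs 2, rem=9, I/O yield, promote→Q0. Q0=[P3,P4] Q1=[] Q2=[]
t=29-30: P3@Q0 runs 1, rem=0, completes. Q0=[P4] Q1=[] Q2=[]
t=30-32: P4@Q0 runs 2, rem=7, I/O yield, promote→Q0. Q0=[P4] Q1=[] Q2=[]
t=32-34: P4@Q0 runs 2, rem=5, I/O yield, promote→Q0. Q0=[P4] Q1=[] Q2=[]
t=34-36: P4@Q0 runs 2, rem=3, I/O yield, promote→Q0. Q0=[P4] Q1=[] Q2=[]
t=36-38: P4@Q0 runs 2, rem=1, I/O yield, promote→Q0. Q0=[P4] Q1=[] Q2=[]
t=38-39: P4@Q0 runs 1, rem=0, completes. Q0=[] Q1=[] Q2=[]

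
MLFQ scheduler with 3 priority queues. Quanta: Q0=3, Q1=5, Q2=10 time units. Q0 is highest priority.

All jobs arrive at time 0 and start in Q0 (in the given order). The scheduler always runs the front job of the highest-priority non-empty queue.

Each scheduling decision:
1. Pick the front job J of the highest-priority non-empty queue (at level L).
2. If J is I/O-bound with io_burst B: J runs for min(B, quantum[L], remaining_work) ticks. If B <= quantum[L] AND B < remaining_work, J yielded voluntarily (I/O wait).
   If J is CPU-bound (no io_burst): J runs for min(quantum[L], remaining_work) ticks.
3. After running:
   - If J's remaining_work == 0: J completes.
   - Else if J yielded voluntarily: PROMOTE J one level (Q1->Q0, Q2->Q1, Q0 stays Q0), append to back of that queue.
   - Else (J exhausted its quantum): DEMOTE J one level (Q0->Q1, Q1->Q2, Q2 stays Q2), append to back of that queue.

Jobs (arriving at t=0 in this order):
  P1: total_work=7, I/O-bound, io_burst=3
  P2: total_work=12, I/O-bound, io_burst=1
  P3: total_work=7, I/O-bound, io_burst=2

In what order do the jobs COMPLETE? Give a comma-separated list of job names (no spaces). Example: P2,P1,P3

t=0-3: P1@Q0 runs 3, rem=4, I/O yield, promote→Q0. Q0=[P2,P3,P1] Q1=[] Q2=[]
t=3-4: P2@Q0 runs 1, rem=11, I/O yield, promote→Q0. Q0=[P3,P1,P2] Q1=[] Q2=[]
t=4-6: P3@Q0 runs 2, rem=5, I/O yield, promote→Q0. Q0=[P1,P2,P3] Q1=[] Q2=[]
t=6-9: P1@Q0 runs 3, rem=1, I/O yield, promote→Q0. Q0=[P2,P3,P1] Q1=[] Q2=[]
t=9-10: P2@Q0 runs 1, rem=10, I/O yield, promote→Q0. Q0=[P3,P1,P2] Q1=[] Q2=[]
t=10-12: P3@Q0 runs 2, rem=3, I/O yield, promote→Q0. Q0=[P1,P2,P3] Q1=[] Q2=[]
t=12-13: P1@Q0 runs 1, rem=0, completes. Q0=[P2,P3] Q1=[] Q2=[]
t=13-14: P2@Q0 runs 1, rem=9, I/O yield, promote→Q0. Q0=[P3,P2] Q1=[] Q2=[]
t=14-16: P3@Q0 runs 2, rem=1, I/O yield, promote→Q0. Q0=[P2,P3] Q1=[] Q2=[]
t=16-17: P2@Q0 runs 1, rem=8, I/O yield, promote→Q0. Q0=[P3,P2] Q1=[] Q2=[]
t=17-18: P3@Q0 runs 1, rem=0, completes. Q0=[P2] Q1=[] Q2=[]
t=18-19: P2@Q0 runs 1, rem=7, I/O yield, promote→Q0. Q0=[P2] Q1=[] Q2=[]
t=19-20: P2@Q0 runs 1, rem=6, I/O yield, promote→Q0. Q0=[P2] Q1=[] Q2=[]
t=20-21: P2@Q0 runs 1, rem=5, I/O yield, promote→Q0. Q0=[P2] Q1=[] Q2=[]
t=21-22: P2@Q0 runs 1, rem=4, I/O yield, promote→Q0. Q0=[P2] Q1=[] Q2=[]
t=22-23: P2@Q0 runs 1, rem=3, I/O yield, promote→Q0. Q0=[P2] Q1=[] Q2=[]
t=23-24: P2@Q0 runs 1, rem=2, I/O yield, promote→Q0. Q0=[P2] Q1=[] Q2=[]
t=24-25: P2@Q0 runs 1, rem=1, I/O yield, promote→Q0. Q0=[P2] Q1=[] Q2=[]
t=25-26: P2@Q0 runs 1, rem=0, completes. Q0=[] Q1=[] Q2=[]

Answer: P1,P3,P2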